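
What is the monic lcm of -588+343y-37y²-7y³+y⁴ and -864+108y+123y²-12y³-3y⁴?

Euclidean algorithm in ℚ[y]:
  y⁴-7y³-37y²+343y-588 = (-1/3)(-3y⁴-12y³+123y²+108y-864) + (-11y³+4y²+379y-876)
  -3y⁴-12y³+123y²+108y-864 = ((3/11)y+144/121)(-11y³+4y²+379y-876) + ((1800/121)y²-(12600/121)y+21600/121)
  -11y³+4y²+379y-876 = (-(1331/1800)y-8833/1800)((1800/121)y²-(12600/121)y+21600/121) + (0)
Last nonzero remainder: (1800/121)y²-(12600/121)y+21600/121. Dividing through by 1800/121 gives the monic gcd y²-7y+12.
Then lcm(f, g) = f·g / gcd(f, g); expanding and making the result monic gives the answer.

-14112+1764y+2297y²-232y³-90y⁴+4y⁵+y⁶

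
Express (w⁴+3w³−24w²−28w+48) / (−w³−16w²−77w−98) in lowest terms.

(−w³−w²+26w−24)/(w²+14w+49)

Repeated division with remainder:
  w⁴+3w³−24w²−28w+48 = (−w+13)(−w³−16w²−77w−98) + (107w²+875w+1322)
  −w³−16w²−77w−98 = (−(1/107)w−837/11449)(107w²+875w+1322) + (−(7744/11449)w−15488/11449)
  107w²+875w+1322 = (−(1225043/7744)w−7567789/7744)(−(7744/11449)w−15488/11449) + (0)
Last nonzero remainder: −(7744/11449)w−15488/11449. Dividing through by −7744/11449 gives the monic gcd w+2.
Cancel w+2 from numerator and denominator to get the reduced form.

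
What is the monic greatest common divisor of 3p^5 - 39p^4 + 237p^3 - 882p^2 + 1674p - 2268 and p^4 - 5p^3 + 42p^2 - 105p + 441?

Repeated division with remainder:
  3p^5 - 39p^4 + 237p^3 - 882p^2 + 1674p - 2268 = (3p - 24)(p^4 - 5p^3 + 42p^2 - 105p + 441) + (-9p^3 + 441p^2 - 2169p + 8316)
  p^4 - 5p^3 + 42p^2 - 105p + 441 = (-(1/9)p - 44/9)(-9p^3 + 441p^2 - 2169p + 8316) + (1957p^2 - 9785p + 41097)
  -9p^3 + 441p^2 - 2169p + 8316 = (-(9/1957)p + 396/1957)(1957p^2 - 9785p + 41097) + (0)
Last nonzero remainder: 1957p^2 - 9785p + 41097. Dividing through by 1957 gives the monic gcd p^2 - 5p + 21.

p^2 - 5p + 21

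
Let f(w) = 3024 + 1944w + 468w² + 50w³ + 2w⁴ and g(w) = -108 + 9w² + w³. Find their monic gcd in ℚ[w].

Repeated division with remainder:
  2w⁴ + 50w³ + 468w² + 1944w + 3024 = (2w + 32)(w³ + 9w² - 108) + (180w² + 2160w + 6480)
  w³ + 9w² - 108 = ((1/180)w - 1/60)(180w² + 2160w + 6480) + (0)
Last nonzero remainder: 180w² + 2160w + 6480. Dividing through by 180 gives the monic gcd w² + 12w + 36.

36 + 12w + w²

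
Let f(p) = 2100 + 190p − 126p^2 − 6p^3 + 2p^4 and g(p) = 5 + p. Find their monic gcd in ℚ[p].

5 + p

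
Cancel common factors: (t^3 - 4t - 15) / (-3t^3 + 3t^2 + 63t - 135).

(-t^2 - 3t - 5)/(3t^2 + 6t - 45)

By polynomial division,
  t^3 - 4t - 15 = (-1/3)(-3t^3 + 3t^2 + 63t - 135) + (t^2 + 17t - 60)
  -3t^3 + 3t^2 + 63t - 135 = (-3t + 54)(t^2 + 17t - 60) + (-1035t + 3105)
  t^2 + 17t - 60 = (-(1/1035)t - 4/207)(-1035t + 3105) + (0)
Last nonzero remainder: -1035t + 3105. Dividing through by -1035 gives the monic gcd t - 3.
Cancel t - 3 from numerator and denominator to get the reduced form.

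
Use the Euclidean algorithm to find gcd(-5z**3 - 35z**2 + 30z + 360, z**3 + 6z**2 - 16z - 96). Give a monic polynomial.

By polynomial division,
  -5z**3 - 35z**2 + 30z + 360 = (-5)(z**3 + 6z**2 - 16z - 96) + (-5z**2 - 50z - 120)
  z**3 + 6z**2 - 16z - 96 = (-(1/5)z + 4/5)(-5z**2 - 50z - 120) + (0)
Last nonzero remainder: -5z**2 - 50z - 120. Dividing through by -5 gives the monic gcd z**2 + 10z + 24.

z**2 + 10z + 24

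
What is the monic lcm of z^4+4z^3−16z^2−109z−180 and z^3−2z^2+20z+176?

z^6−2z^5+4z^4+163z^3−230z^2−3716z−7920

Euclidean algorithm in ℚ[z]:
  z^4+4z^3−16z^2−109z−180 = (z+6)(z^3−2z^2+20z+176) + (−24z^2−405z−1236)
  z^3−2z^2+20z+176 = (−(1/24)z+151/192)(−24z^2−405z−1236) + ((18369/64)z+18369/16)
  −24z^2−405z−1236 = (−(512/6123)z−6592/6123)((18369/64)z+18369/16) + (0)
Last nonzero remainder: (18369/64)z+18369/16. Dividing through by 18369/64 gives the monic gcd z+4.
Then lcm(f, g) = f·g / gcd(f, g); expanding and making the result monic gives the answer.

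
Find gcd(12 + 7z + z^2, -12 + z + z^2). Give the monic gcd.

4 + z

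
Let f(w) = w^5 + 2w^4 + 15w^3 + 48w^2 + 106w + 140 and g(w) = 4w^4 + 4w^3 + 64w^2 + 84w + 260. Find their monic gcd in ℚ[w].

Euclidean algorithm in ℚ[w]:
  w^5 + 2w^4 + 15w^3 + 48w^2 + 106w + 140 = ((1/4)w + 1/4)(4w^4 + 4w^3 + 64w^2 + 84w + 260) + (-2w^3 + 11w^2 + 20w + 75)
  4w^4 + 4w^3 + 64w^2 + 84w + 260 = (-2w - 13)(-2w^3 + 11w^2 + 20w + 75) + (247w^2 + 494w + 1235)
  -2w^3 + 11w^2 + 20w + 75 = (-(2/247)w + 15/247)(247w^2 + 494w + 1235) + (0)
Last nonzero remainder: 247w^2 + 494w + 1235. Dividing through by 247 gives the monic gcd w^2 + 2w + 5.

w^2 + 2w + 5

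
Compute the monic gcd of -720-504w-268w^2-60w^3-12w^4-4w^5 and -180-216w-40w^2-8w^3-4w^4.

45+9w+w^2+w^3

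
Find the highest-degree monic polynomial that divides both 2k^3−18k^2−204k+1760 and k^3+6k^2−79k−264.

Repeated division with remainder:
  2k^3−18k^2−204k+1760 = (2)(k^3+6k^2−79k−264) + (−30k^2−46k+2288)
  k^3+6k^2−79k−264 = (−(1/30)k−67/450)(−30k^2−46k+2288) + (−(2156/225)k+17248/225)
  −30k^2−46k+2288 = ((3375/1078)k+2925/98)(−(2156/225)k+17248/225) + (0)
Last nonzero remainder: −(2156/225)k+17248/225. Dividing through by −2156/225 gives the monic gcd k−8.

k−8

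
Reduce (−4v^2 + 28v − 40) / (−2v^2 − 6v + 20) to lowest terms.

(2v − 10)/(v + 5)

Apply the Euclidean algorithm:
  −4v^2 + 28v − 40 = (2)(−2v^2 − 6v + 20) + (40v − 80)
  −2v^2 − 6v + 20 = (−(1/20)v − 1/4)(40v − 80) + (0)
Last nonzero remainder: 40v − 80. Dividing through by 40 gives the monic gcd v − 2.
Cancel v − 2 from numerator and denominator to get the reduced form.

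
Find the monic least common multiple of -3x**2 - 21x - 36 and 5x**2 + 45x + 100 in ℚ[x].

x**3 + 12x**2 + 47x + 60

Apply the Euclidean algorithm:
  -3x**2 - 21x - 36 = (-3/5)(5x**2 + 45x + 100) + (6x + 24)
  5x**2 + 45x + 100 = ((5/6)x + 25/6)(6x + 24) + (0)
Last nonzero remainder: 6x + 24. Dividing through by 6 gives the monic gcd x + 4.
Then lcm(f, g) = f·g / gcd(f, g); expanding and making the result monic gives the answer.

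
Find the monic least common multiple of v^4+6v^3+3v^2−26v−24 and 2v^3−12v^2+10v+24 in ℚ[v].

v^6−v^5−27v^4+25v^3+194v^2−144v−288

Repeated division with remainder:
  v^4+6v^3+3v^2−26v−24 = ((1/2)v+6)(2v^3−12v^2+10v+24) + (70v^2−98v−168)
  2v^3−12v^2+10v+24 = ((1/35)v−23/175)(70v^2−98v−168) + ((48/25)v+48/25)
  70v^2−98v−168 = ((875/24)v−175/2)((48/25)v+48/25) + (0)
Last nonzero remainder: (48/25)v+48/25. Dividing through by 48/25 gives the monic gcd v+1.
Then lcm(f, g) = f·g / gcd(f, g); expanding and making the result monic gives the answer.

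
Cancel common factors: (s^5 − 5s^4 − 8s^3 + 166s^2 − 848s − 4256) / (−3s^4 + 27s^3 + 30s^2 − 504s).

Repeated division with remainder:
  s^5 − 5s^4 − 8s^3 + 166s^2 − 848s − 4256 = (−(1/3)s − 4/3)(−3s^4 + 27s^3 + 30s^2 − 504s) + (38s^3 + 38s^2 − 1520s − 4256)
  −3s^4 + 27s^3 + 30s^2 − 504s = (−(3/38)s + 15/19)(38s^3 + 38s^2 − 1520s − 4256) + (−120s^2 + 360s + 3360)
  38s^3 + 38s^2 − 1520s − 4256 = (−(19/60)s − 19/15)(−120s^2 + 360s + 3360) + (0)
Last nonzero remainder: −120s^2 + 360s + 3360. Dividing through by −120 gives the monic gcd s^2 − 3s − 28.
Cancel s^2 − 3s − 28 from numerator and denominator to get the reduced form.

(−s^3 + 2s^2 − 14s − 152)/(3s^2 − 18s)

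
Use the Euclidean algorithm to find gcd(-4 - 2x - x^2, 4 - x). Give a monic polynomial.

1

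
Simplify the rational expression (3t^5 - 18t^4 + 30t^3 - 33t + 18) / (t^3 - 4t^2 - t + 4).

(3t^3 - 18t^2 + 33t - 18)/(t - 4)

Apply the Euclidean algorithm:
  3t^5 - 18t^4 + 30t^3 - 33t + 18 = (3t^2 - 6t + 9)(t^3 - 4t^2 - t + 4) + (18t^2 - 18)
  t^3 - 4t^2 - t + 4 = ((1/18)t - 2/9)(18t^2 - 18) + (0)
Last nonzero remainder: 18t^2 - 18. Dividing through by 18 gives the monic gcd t^2 - 1.
Cancel t^2 - 1 from numerator and denominator to get the reduced form.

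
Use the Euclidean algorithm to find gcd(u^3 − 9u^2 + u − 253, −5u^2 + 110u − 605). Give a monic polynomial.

Repeated division with remainder:
  u^3 − 9u^2 + u − 253 = (−(1/5)u − 13/5)(−5u^2 + 110u − 605) + (166u − 1826)
  −5u^2 + 110u − 605 = (−(5/166)u + 55/166)(166u − 1826) + (0)
Last nonzero remainder: 166u − 1826. Dividing through by 166 gives the monic gcd u − 11.

u − 11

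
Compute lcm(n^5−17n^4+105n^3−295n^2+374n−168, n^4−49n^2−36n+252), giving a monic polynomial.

By polynomial division,
  n^5−17n^4+105n^3−295n^2+374n−168 = (n−17)(n^4−49n^2−36n+252) + (154n^3−1092n^2−490n+4116)
  n^4−49n^2−36n+252 = ((1/154)n+39/847)(154n^3−1092n^2−490n+4116) + ((540/121)n^2−(4860/121)n+7560/121)
  154n^3−1092n^2−490n+4116 = ((9317/270)n+5929/90)((540/121)n^2−(4860/121)n+7560/121) + (0)
Last nonzero remainder: (540/121)n^2−(4860/121)n+7560/121. Dividing through by 540/121 gives the monic gcd n^2−9n+14.
Then lcm(f, g) = f·g / gcd(f, g); expanding and making the result monic gives the answer.

n^7−8n^6−30n^5+344n^4−391n^3−2112n^2+5220n−3024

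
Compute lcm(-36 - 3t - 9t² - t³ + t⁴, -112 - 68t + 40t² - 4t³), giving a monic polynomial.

By polynomial division,
  t⁴ - t³ - 9t² - 3t - 36 = (-(1/4)t - 9/4)(-4t³ + 40t² - 68t - 112) + (64t² - 184t - 288)
  -4t³ + 40t² - 68t - 112 = (-(1/16)t + 57/128)(64t² - 184t - 288) + (-(65/16)t + 65/4)
  64t² - 184t - 288 = (-(1024/65)t - 1152/65)(-(65/16)t + 65/4) + (0)
Last nonzero remainder: -(65/16)t + 65/4. Dividing through by -65/16 gives the monic gcd t - 4.
Then lcm(f, g) = f·g / gcd(f, g); expanding and making the result monic gives the answer.

252 + 237t + 45t² + 58t³ - 10t⁴ - 7t⁵ + t⁶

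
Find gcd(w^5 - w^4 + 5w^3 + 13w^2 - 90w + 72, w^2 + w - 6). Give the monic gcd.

w^2 + w - 6

Euclidean algorithm in ℚ[w]:
  w^5 - w^4 + 5w^3 + 13w^2 - 90w + 72 = (w^3 - 2w^2 + 13w - 12)(w^2 + w - 6) + (0)
The last nonzero remainder w^2 + w - 6 is already monic.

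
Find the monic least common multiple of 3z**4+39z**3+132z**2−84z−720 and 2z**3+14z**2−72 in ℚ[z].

By polynomial division,
  3z**4+39z**3+132z**2−84z−720 = ((3/2)z+9)(2z**3+14z**2−72) + (6z**2+24z−72)
  2z**3+14z**2−72 = ((1/3)z+1)(6z**2+24z−72) + (0)
Last nonzero remainder: 6z**2+24z−72. Dividing through by 6 gives the monic gcd z**2+4z−12.
Then lcm(f, g) = f·g / gcd(f, g); expanding and making the result monic gives the answer.

z**5+16z**4+83z**3+104z**2−324z−720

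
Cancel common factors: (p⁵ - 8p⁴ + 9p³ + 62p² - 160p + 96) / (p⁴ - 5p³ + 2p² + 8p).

(p³ - 2p² - 11p + 12)/(p² + p)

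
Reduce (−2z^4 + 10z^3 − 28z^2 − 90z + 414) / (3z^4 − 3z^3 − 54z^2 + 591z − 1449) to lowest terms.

(−2z − 6)/(3z + 21)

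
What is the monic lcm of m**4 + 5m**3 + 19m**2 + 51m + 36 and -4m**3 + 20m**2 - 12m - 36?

Repeated division with remainder:
  m**4 + 5m**3 + 19m**2 + 51m + 36 = (-(1/4)m - 5/2)(-4m**3 + 20m**2 - 12m - 36) + (66m**2 + 12m - 54)
  -4m**3 + 20m**2 - 12m - 36 = (-(2/33)m + 38/121)(66m**2 + 12m - 54) + (-(2304/121)m - 2304/121)
  66m**2 + 12m - 54 = (-(1331/384)m + 363/128)(-(2304/121)m - 2304/121) + (0)
Last nonzero remainder: -(2304/121)m - 2304/121. Dividing through by -2304/121 gives the monic gcd m + 1.
Then lcm(f, g) = f·g / gcd(f, g); expanding and making the result monic gives the answer.

m**6 - m**5 - 2m**4 - 18m**3 - 99m**2 + 243m + 324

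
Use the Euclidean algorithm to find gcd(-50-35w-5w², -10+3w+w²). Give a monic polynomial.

5+w

Euclidean algorithm in ℚ[w]:
  -5w²-35w-50 = (-5)(w²+3w-10) + (-20w-100)
  w²+3w-10 = (-(1/20)w+1/10)(-20w-100) + (0)
Last nonzero remainder: -20w-100. Dividing through by -20 gives the monic gcd w+5.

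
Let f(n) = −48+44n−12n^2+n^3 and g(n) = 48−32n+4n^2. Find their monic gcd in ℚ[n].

Euclidean algorithm in ℚ[n]:
  n^3−12n^2+44n−48 = ((1/4)n−1)(4n^2−32n+48) + (0)
Last nonzero remainder: 4n^2−32n+48. Dividing through by 4 gives the monic gcd n^2−8n+12.

12−8n+n^2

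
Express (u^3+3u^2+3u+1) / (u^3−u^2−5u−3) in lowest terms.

Euclidean algorithm in ℚ[u]:
  u^3+3u^2+3u+1 = (u^3−u^2−5u−3) + (4u^2+8u+4)
  u^3−u^2−5u−3 = ((1/4)u−3/4)(4u^2+8u+4) + (0)
Last nonzero remainder: 4u^2+8u+4. Dividing through by 4 gives the monic gcd u^2+2u+1.
Cancel u^2+2u+1 from numerator and denominator to get the reduced form.

(u+1)/(u−3)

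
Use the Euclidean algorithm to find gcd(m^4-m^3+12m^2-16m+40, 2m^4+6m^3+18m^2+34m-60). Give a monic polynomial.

m^2+m+10

By polynomial division,
  m^4-m^3+12m^2-16m+40 = (1/2)(2m^4+6m^3+18m^2+34m-60) + (-4m^3+3m^2-33m+70)
  2m^4+6m^3+18m^2+34m-60 = (-(1/2)m-15/8)(-4m^3+3m^2-33m+70) + ((57/8)m^2+(57/8)m+285/4)
  -4m^3+3m^2-33m+70 = (-(32/57)m+56/57)((57/8)m^2+(57/8)m+285/4) + (0)
Last nonzero remainder: (57/8)m^2+(57/8)m+285/4. Dividing through by 57/8 gives the monic gcd m^2+m+10.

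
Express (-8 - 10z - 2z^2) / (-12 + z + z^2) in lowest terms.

(-2 - 2z)/(-3 + z)

Euclidean algorithm in ℚ[z]:
  -2z^2 - 10z - 8 = (-2)(z^2 + z - 12) + (-8z - 32)
  z^2 + z - 12 = (-(1/8)z + 3/8)(-8z - 32) + (0)
Last nonzero remainder: -8z - 32. Dividing through by -8 gives the monic gcd z + 4.
Cancel z + 4 from numerator and denominator to get the reduced form.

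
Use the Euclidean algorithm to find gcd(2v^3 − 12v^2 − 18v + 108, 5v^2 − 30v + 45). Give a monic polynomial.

v − 3

By polynomial division,
  2v^3 − 12v^2 − 18v + 108 = ((2/5)v)(5v^2 − 30v + 45) + (−36v + 108)
  5v^2 − 30v + 45 = (−(5/36)v + 5/12)(−36v + 108) + (0)
Last nonzero remainder: −36v + 108. Dividing through by −36 gives the monic gcd v − 3.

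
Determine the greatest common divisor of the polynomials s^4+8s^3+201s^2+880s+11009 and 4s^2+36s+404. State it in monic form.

Euclidean algorithm in ℚ[s]:
  s^4+8s^3+201s^2+880s+11009 = ((1/4)s^2-(1/4)s+109/4)(4s^2+36s+404) + (0)
Last nonzero remainder: 4s^2+36s+404. Dividing through by 4 gives the monic gcd s^2+9s+101.

s^2+9s+101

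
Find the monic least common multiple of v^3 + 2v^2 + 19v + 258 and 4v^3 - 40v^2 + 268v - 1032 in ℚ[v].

v^4 - 4v^3 + 7v^2 + 144v - 1548

Apply the Euclidean algorithm:
  v^3 + 2v^2 + 19v + 258 = (1/4)(4v^3 - 40v^2 + 268v - 1032) + (12v^2 - 48v + 516)
  4v^3 - 40v^2 + 268v - 1032 = ((1/3)v - 2)(12v^2 - 48v + 516) + (0)
Last nonzero remainder: 12v^2 - 48v + 516. Dividing through by 12 gives the monic gcd v^2 - 4v + 43.
Then lcm(f, g) = f·g / gcd(f, g); expanding and making the result monic gives the answer.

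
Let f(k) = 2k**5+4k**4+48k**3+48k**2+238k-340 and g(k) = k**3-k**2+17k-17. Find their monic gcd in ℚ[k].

k**3-k**2+17k-17

Repeated division with remainder:
  2k**5+4k**4+48k**3+48k**2+238k-340 = (2k**2+6k+20)(k**3-k**2+17k-17) + (0)
The last nonzero remainder k**3-k**2+17k-17 is already monic.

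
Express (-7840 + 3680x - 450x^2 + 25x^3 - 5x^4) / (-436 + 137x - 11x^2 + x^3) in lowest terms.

Repeated division with remainder:
  -5x^4 + 25x^3 - 450x^2 + 3680x - 7840 = (-5x - 30)(x^3 - 11x^2 + 137x - 436) + (-95x^2 + 5610x - 20920)
  x^3 - 11x^2 + 137x - 436 = (-(1/95)x - 913/1805)(-95x^2 + 5610x - 20920) + ((994347/361)x - 3977388/361)
  -95x^2 + 5610x - 20920 = (-(34295/994347)x + 1888030/994347)((994347/361)x - 3977388/361) + (0)
Last nonzero remainder: (994347/361)x - 3977388/361. Dividing through by 994347/361 gives the monic gcd x - 4.
Cancel x - 4 from numerator and denominator to get the reduced form.

(1960 - 430x + 5x^2 - 5x^3)/(109 - 7x + x^2)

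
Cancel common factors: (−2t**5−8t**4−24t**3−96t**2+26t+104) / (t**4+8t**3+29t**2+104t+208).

(−2t**2+2)/(t+4)

Repeated division with remainder:
  −2t**5−8t**4−24t**3−96t**2+26t+104 = (−2t+8)(t**4+8t**3+29t**2+104t+208) + (−30t**3−120t**2−390t−1560)
  t**4+8t**3+29t**2+104t+208 = (−(1/30)t−2/15)(−30t**3−120t**2−390t−1560) + (0)
Last nonzero remainder: −30t**3−120t**2−390t−1560. Dividing through by −30 gives the monic gcd t**3+4t**2+13t+52.
Cancel t**3+4t**2+13t+52 from numerator and denominator to get the reduced form.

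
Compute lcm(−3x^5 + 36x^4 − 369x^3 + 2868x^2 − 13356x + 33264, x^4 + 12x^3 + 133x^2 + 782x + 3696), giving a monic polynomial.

Apply the Euclidean algorithm:
  −3x^5 + 36x^4 − 369x^3 + 2868x^2 − 13356x + 33264 = (−3x + 72)(x^4 + 12x^3 + 133x^2 + 782x + 3696) + (−834x^3 − 4362x^2 − 58572x − 232848)
  x^4 + 12x^3 + 133x^2 + 782x + 3696 = (−(1/834)x − 941/115926)(−834x^3 − 4362x^2 − 58572x − 232848) + ((528668/19321)x^2 + (528668/19321)x + 34892088/19321)
  −834x^3 − 4362x^2 − 58572x − 232848 = (−(8056857/264334)x − 2434446/18881)((528668/19321)x^2 + (528668/19321)x + 34892088/19321) + (0)
Last nonzero remainder: (528668/19321)x^2 + (528668/19321)x + 34892088/19321. Dividing through by 528668/19321 gives the monic gcd x^2 + x + 66.
Then lcm(f, g) = f·g / gcd(f, g); expanding and making the result monic gives the answer.

x^7 − x^6 + 47x^5 − 275x^4 + 824x^3 − 15652x^2 + 127344x − 620928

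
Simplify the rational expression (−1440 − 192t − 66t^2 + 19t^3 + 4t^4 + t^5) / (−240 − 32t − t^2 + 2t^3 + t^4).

(24 + 6t + t^2)/(4 + t)

Euclidean algorithm in ℚ[t]:
  t^5 + 4t^4 + 19t^3 − 66t^2 − 192t − 1440 = (t + 2)(t^4 + 2t^3 − t^2 − 32t − 240) + (16t^3 − 32t^2 + 112t − 960)
  t^4 + 2t^3 − t^2 − 32t − 240 = ((1/16)t + 1/4)(16t^3 − 32t^2 + 112t − 960) + (0)
Last nonzero remainder: 16t^3 − 32t^2 + 112t − 960. Dividing through by 16 gives the monic gcd t^3 − 2t^2 + 7t − 60.
Cancel t^3 − 2t^2 + 7t − 60 from numerator and denominator to get the reduced form.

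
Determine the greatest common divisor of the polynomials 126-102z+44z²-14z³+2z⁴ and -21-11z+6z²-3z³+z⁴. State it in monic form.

Euclidean algorithm in ℚ[z]:
  2z⁴-14z³+44z²-102z+126 = (2)(z⁴-3z³+6z²-11z-21) + (-8z³+32z²-80z+168)
  z⁴-3z³+6z²-11z-21 = (-(1/8)z-1/8)(-8z³+32z²-80z+168) + (0)
Last nonzero remainder: -8z³+32z²-80z+168. Dividing through by -8 gives the monic gcd z³-4z²+10z-21.

-21+10z-4z²+z³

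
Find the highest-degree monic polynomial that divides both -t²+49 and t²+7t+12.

1

Euclidean algorithm in ℚ[t]:
  -t²+49 = (-1)(t²+7t+12) + (7t+61)
  t²+7t+12 = ((1/7)t-12/49)(7t+61) + (1320/49)
  7t+61 = ((343/1320)t+2989/1320)(1320/49) + (0)
The last nonzero remainder is the constant 1320/49, so the polynomials are coprime and gcd = 1.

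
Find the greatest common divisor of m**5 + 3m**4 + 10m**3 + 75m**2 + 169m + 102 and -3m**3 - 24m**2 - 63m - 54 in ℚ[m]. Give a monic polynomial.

Apply the Euclidean algorithm:
  m**5 + 3m**4 + 10m**3 + 75m**2 + 169m + 102 = (-(1/3)m**2 + (5/3)m - 29/3)(-3m**3 - 24m**2 - 63m - 54) + (-70m**2 - 350m - 420)
  -3m**3 - 24m**2 - 63m - 54 = ((3/70)m + 9/70)(-70m**2 - 350m - 420) + (0)
Last nonzero remainder: -70m**2 - 350m - 420. Dividing through by -70 gives the monic gcd m**2 + 5m + 6.

m**2 + 5m + 6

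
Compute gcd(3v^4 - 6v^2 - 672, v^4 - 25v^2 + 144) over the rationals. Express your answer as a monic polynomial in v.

Repeated division with remainder:
  3v^4 - 6v^2 - 672 = (3)(v^4 - 25v^2 + 144) + (69v^2 - 1104)
  v^4 - 25v^2 + 144 = ((1/69)v^2 - 3/23)(69v^2 - 1104) + (0)
Last nonzero remainder: 69v^2 - 1104. Dividing through by 69 gives the monic gcd v^2 - 16.

v^2 - 16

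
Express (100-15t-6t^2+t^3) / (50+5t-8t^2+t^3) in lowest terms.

(4+t)/(2+t)

Euclidean algorithm in ℚ[t]:
  t^3-6t^2-15t+100 = (t^3-8t^2+5t+50) + (2t^2-20t+50)
  t^3-8t^2+5t+50 = ((1/2)t+1)(2t^2-20t+50) + (0)
Last nonzero remainder: 2t^2-20t+50. Dividing through by 2 gives the monic gcd t^2-10t+25.
Cancel t^2-10t+25 from numerator and denominator to get the reduced form.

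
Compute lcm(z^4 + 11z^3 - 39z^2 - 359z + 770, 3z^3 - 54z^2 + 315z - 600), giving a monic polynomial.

z^6 - 2z^5 - 142z^4 + 588z^3 + 3877z^2 - 24370z + 30800

Repeated division with remainder:
  z^4 + 11z^3 - 39z^2 - 359z + 770 = ((1/3)z + 29/3)(3z^3 - 54z^2 + 315z - 600) + (378z^2 - 3204z + 6570)
  3z^3 - 54z^2 + 315z - 600 = ((1/126)z - 100/1323)(378z^2 - 3204z + 6570) + ((3040/147)z - 15200/147)
  378z^2 - 3204z + 6570 = ((27783/1520)z - 96579/1520)((3040/147)z - 15200/147) + (0)
Last nonzero remainder: (3040/147)z - 15200/147. Dividing through by 3040/147 gives the monic gcd z - 5.
Then lcm(f, g) = f·g / gcd(f, g); expanding and making the result monic gives the answer.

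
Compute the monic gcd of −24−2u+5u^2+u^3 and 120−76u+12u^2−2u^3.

−2+u

Repeated division with remainder:
  u^3+5u^2−2u−24 = (−1/2)(−2u^3+12u^2−76u+120) + (11u^2−40u+36)
  −2u^3+12u^2−76u+120 = (−(2/11)u+52/121)(11u^2−40u+36) + (−(6324/121)u+12648/121)
  11u^2−40u+36 = (−(1331/6324)u+363/1054)(−(6324/121)u+12648/121) + (0)
Last nonzero remainder: −(6324/121)u+12648/121. Dividing through by −6324/121 gives the monic gcd u−2.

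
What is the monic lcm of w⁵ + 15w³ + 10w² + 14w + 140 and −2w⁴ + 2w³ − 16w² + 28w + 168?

w⁶ − 3w⁵ + 15w⁴ − 35w³ − 16w² + 98w − 420

By polynomial division,
  w⁵ + 15w³ + 10w² + 14w + 140 = (−(1/2)w − 1/2)(−2w⁴ + 2w³ − 16w² + 28w + 168) + (8w³ + 16w² + 112w + 224)
  −2w⁴ + 2w³ − 16w² + 28w + 168 = (−(1/4)w + 3/4)(8w³ + 16w² + 112w + 224) + (0)
Last nonzero remainder: 8w³ + 16w² + 112w + 224. Dividing through by 8 gives the monic gcd w³ + 2w² + 14w + 28.
Then lcm(f, g) = f·g / gcd(f, g); expanding and making the result monic gives the answer.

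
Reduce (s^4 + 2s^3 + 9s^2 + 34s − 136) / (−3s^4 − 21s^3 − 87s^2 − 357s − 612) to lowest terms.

(−s + 2)/(3s + 9)

By polynomial division,
  s^4 + 2s^3 + 9s^2 + 34s − 136 = (−1/3)(−3s^4 − 21s^3 − 87s^2 − 357s − 612) + (−5s^3 − 20s^2 − 85s − 340)
  −3s^4 − 21s^3 − 87s^2 − 357s − 612 = ((3/5)s + 9/5)(−5s^3 − 20s^2 − 85s − 340) + (0)
Last nonzero remainder: −5s^3 − 20s^2 − 85s − 340. Dividing through by −5 gives the monic gcd s^3 + 4s^2 + 17s + 68.
Cancel s^3 + 4s^2 + 17s + 68 from numerator and denominator to get the reduced form.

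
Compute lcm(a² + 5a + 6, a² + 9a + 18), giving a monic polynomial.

By polynomial division,
  a² + 5a + 6 = (a² + 9a + 18) + (-4a - 12)
  a² + 9a + 18 = (-(1/4)a - 3/2)(-4a - 12) + (0)
Last nonzero remainder: -4a - 12. Dividing through by -4 gives the monic gcd a + 3.
Then lcm(f, g) = f·g / gcd(f, g); expanding and making the result monic gives the answer.

a³ + 11a² + 36a + 36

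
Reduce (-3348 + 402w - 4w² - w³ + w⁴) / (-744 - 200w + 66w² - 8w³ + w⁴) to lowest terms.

Repeated division with remainder:
  w⁴ - w³ - 4w² + 402w - 3348 = (w⁴ - 8w³ + 66w² - 200w - 744) + (7w³ - 70w² + 602w - 2604)
  w⁴ - 8w³ + 66w² - 200w - 744 = ((1/7)w + 2/7)(7w³ - 70w² + 602w - 2604) + (0)
Last nonzero remainder: 7w³ - 70w² + 602w - 2604. Dividing through by 7 gives the monic gcd w³ - 10w² + 86w - 372.
Cancel w³ - 10w² + 86w - 372 from numerator and denominator to get the reduced form.

(9 + w)/(2 + w)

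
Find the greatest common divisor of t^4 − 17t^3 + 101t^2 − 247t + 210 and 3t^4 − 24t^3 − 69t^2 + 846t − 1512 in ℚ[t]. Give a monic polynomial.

Euclidean algorithm in ℚ[t]:
  t^4 − 17t^3 + 101t^2 − 247t + 210 = (1/3)(3t^4 − 24t^3 − 69t^2 + 846t − 1512) + (−9t^3 + 124t^2 − 529t + 714)
  3t^4 − 24t^3 − 69t^2 + 846t − 1512 = (−(1/3)t − 52/27)(−9t^3 + 124t^2 − 529t + 714) + (−(176/27)t^2 + (1760/27)t − 1232/9)
  −9t^3 + 124t^2 − 529t + 714 = ((243/176)t − 459/88)(−(176/27)t^2 + (1760/27)t − 1232/9) + (0)
Last nonzero remainder: −(176/27)t^2 + (1760/27)t − 1232/9. Dividing through by −176/27 gives the monic gcd t^2 − 10t + 21.

t^2 − 10t + 21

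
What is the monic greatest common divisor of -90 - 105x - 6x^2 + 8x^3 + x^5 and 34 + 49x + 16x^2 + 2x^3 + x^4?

2 + 3x + x^2

By polynomial division,
  x^5 + 8x^3 - 6x^2 - 105x - 90 = (x - 2)(x^4 + 2x^3 + 16x^2 + 49x + 34) + (-4x^3 - 23x^2 - 41x - 22)
  x^4 + 2x^3 + 16x^2 + 49x + 34 = (-(1/4)x + 15/16)(-4x^3 - 23x^2 - 41x - 22) + ((437/16)x^2 + (1311/16)x + 437/8)
  -4x^3 - 23x^2 - 41x - 22 = (-(64/437)x - 176/437)((437/16)x^2 + (1311/16)x + 437/8) + (0)
Last nonzero remainder: (437/16)x^2 + (1311/16)x + 437/8. Dividing through by 437/16 gives the monic gcd x^2 + 3x + 2.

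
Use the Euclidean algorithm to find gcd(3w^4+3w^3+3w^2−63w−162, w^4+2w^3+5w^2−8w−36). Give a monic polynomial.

w^3+4w^2+13w+18

Apply the Euclidean algorithm:
  3w^4+3w^3+3w^2−63w−162 = (3)(w^4+2w^3+5w^2−8w−36) + (−3w^3−12w^2−39w−54)
  w^4+2w^3+5w^2−8w−36 = (−(1/3)w+2/3)(−3w^3−12w^2−39w−54) + (0)
Last nonzero remainder: −3w^3−12w^2−39w−54. Dividing through by −3 gives the monic gcd w^3+4w^2+13w+18.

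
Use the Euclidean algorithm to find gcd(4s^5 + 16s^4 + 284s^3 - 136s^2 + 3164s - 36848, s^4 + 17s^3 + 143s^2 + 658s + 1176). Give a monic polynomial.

s^2 + 7s + 49

By polynomial division,
  4s^5 + 16s^4 + 284s^3 - 136s^2 + 3164s - 36848 = (4s - 52)(s^4 + 17s^3 + 143s^2 + 658s + 1176) + (596s^3 + 4668s^2 + 32676s + 24304)
  s^4 + 17s^3 + 143s^2 + 658s + 1176 = ((1/596)s + 683/44402)(596s^3 + 4668s^2 + 32676s + 24304) + ((363440/22201)s^2 + (2544080/22201)s + 17808560/22201)
  596s^3 + 4668s^2 + 32676s + 24304 = ((3307949/90860)s + 688231/22715)((363440/22201)s^2 + (2544080/22201)s + 17808560/22201) + (0)
Last nonzero remainder: (363440/22201)s^2 + (2544080/22201)s + 17808560/22201. Dividing through by 363440/22201 gives the monic gcd s^2 + 7s + 49.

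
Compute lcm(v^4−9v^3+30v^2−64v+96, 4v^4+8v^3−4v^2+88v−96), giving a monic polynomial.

Repeated division with remainder:
  v^4−9v^3+30v^2−64v+96 = (1/4)(4v^4+8v^3−4v^2+88v−96) + (−11v^3+31v^2−86v+120)
  4v^4+8v^3−4v^2+88v−96 = (−(4/11)v−212/121)(−11v^3+31v^2−86v+120) + ((2304/121)v^2−(2304/121)v+13824/121)
  −11v^3+31v^2−86v+120 = (−(1331/2304)v+605/576)((2304/121)v^2−(2304/121)v+13824/121) + (0)
Last nonzero remainder: (2304/121)v^2−(2304/121)v+13824/121. Dividing through by 2304/121 gives the monic gcd v^2−v+6.
Then lcm(f, g) = f·g / gcd(f, g); expanding and making the result monic gives the answer.

v^6−6v^5−v^4+62v^3−216v^2+544v−384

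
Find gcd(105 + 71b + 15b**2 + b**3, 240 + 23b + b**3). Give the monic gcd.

Apply the Euclidean algorithm:
  b**3 + 15b**2 + 71b + 105 = (b**3 + 23b + 240) + (15b**2 + 48b - 135)
  b**3 + 23b + 240 = ((1/15)b - 16/75)(15b**2 + 48b - 135) + ((1056/25)b + 1056/5)
  15b**2 + 48b - 135 = ((125/352)b - 225/352)((1056/25)b + 1056/5) + (0)
Last nonzero remainder: (1056/25)b + 1056/5. Dividing through by 1056/25 gives the monic gcd b + 5.

5 + b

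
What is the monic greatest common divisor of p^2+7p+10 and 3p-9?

1

By polynomial division,
  p^2+7p+10 = ((1/3)p+10/3)(3p-9) + (40)
  3p-9 = ((3/40)p-9/40)(40) + (0)
The last nonzero remainder is the constant 40, so the polynomials are coprime and gcd = 1.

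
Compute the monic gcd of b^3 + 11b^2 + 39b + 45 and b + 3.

Euclidean algorithm in ℚ[b]:
  b^3 + 11b^2 + 39b + 45 = (b^2 + 8b + 15)(b + 3) + (0)
The last nonzero remainder b + 3 is already monic.

b + 3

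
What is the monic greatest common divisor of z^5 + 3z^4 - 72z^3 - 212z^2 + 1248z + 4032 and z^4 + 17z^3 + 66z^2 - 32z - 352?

By polynomial division,
  z^5 + 3z^4 - 72z^3 - 212z^2 + 1248z + 4032 = (z - 14)(z^4 + 17z^3 + 66z^2 - 32z - 352) + (100z^3 + 744z^2 + 1152z - 896)
  z^4 + 17z^3 + 66z^2 - 32z - 352 = ((1/100)z + 239/2500)(100z^3 + 744z^2 + 1152z - 896) + (-(10404/625)z^2 - (83232/625)z - 166464/625)
  100z^3 + 744z^2 + 1152z - 896 = (-(15625/2601)z + 8750/2601)(-(10404/625)z^2 - (83232/625)z - 166464/625) + (0)
Last nonzero remainder: -(10404/625)z^2 - (83232/625)z - 166464/625. Dividing through by -10404/625 gives the monic gcd z^2 + 8z + 16.

z^2 + 8z + 16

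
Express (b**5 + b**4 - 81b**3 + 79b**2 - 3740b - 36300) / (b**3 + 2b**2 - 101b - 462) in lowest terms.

Euclidean algorithm in ℚ[b]:
  b**5 + b**4 - 81b**3 + 79b**2 - 3740b - 36300 = (b**2 - b + 22)(b**3 + 2b**2 - 101b - 462) + (396b**2 - 1980b - 26136)
  b**3 + 2b**2 - 101b - 462 = ((1/396)b + 7/396)(396b**2 - 1980b - 26136) + (0)
Last nonzero remainder: 396b**2 - 1980b - 26136. Dividing through by 396 gives the monic gcd b**2 - 5b - 66.
Cancel b**2 - 5b - 66 from numerator and denominator to get the reduced form.

(b**3 + 6b**2 + 15b + 550)/(b + 7)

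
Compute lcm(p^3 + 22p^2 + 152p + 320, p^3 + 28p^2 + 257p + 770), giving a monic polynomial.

p^5 + 40p^4 + 625p^3 + 4750p^2 + 17464p + 24640

Apply the Euclidean algorithm:
  p^3 + 22p^2 + 152p + 320 = (p^3 + 28p^2 + 257p + 770) + (-6p^2 - 105p - 450)
  p^3 + 28p^2 + 257p + 770 = (-(1/6)p - 7/4)(-6p^2 - 105p - 450) + (-(7/4)p - 35/2)
  -6p^2 - 105p - 450 = ((24/7)p + 180/7)(-(7/4)p - 35/2) + (0)
Last nonzero remainder: -(7/4)p - 35/2. Dividing through by -7/4 gives the monic gcd p + 10.
Then lcm(f, g) = f·g / gcd(f, g); expanding and making the result monic gives the answer.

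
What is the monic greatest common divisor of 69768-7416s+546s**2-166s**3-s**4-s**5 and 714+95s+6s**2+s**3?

Euclidean algorithm in ℚ[s]:
  -s**5-s**4-166s**3+546s**2-7416s+69768 = (-s**2+5s-101)(s**3+6s**2+95s+714) + (1391s**2-1391s+141882)
  s**3+6s**2+95s+714 = ((1/1391)s+7/1391)(1391s**2-1391s+141882) + (0)
Last nonzero remainder: 1391s**2-1391s+141882. Dividing through by 1391 gives the monic gcd s**2-s+102.

102-s+s**2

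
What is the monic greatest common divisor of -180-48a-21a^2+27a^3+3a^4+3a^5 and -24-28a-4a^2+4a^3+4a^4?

-6-a+a^3

Apply the Euclidean algorithm:
  3a^5+3a^4+27a^3-21a^2-48a-180 = ((3/4)a)(4a^4+4a^3-4a^2-28a-24) + (30a^3-30a-180)
  4a^4+4a^3-4a^2-28a-24 = ((2/15)a+2/15)(30a^3-30a-180) + (0)
Last nonzero remainder: 30a^3-30a-180. Dividing through by 30 gives the monic gcd a^3-a-6.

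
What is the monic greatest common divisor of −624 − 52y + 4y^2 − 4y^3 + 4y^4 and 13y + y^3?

Repeated division with remainder:
  4y^4 − 4y^3 + 4y^2 − 52y − 624 = (4y − 4)(y^3 + 13y) + (−48y^2 − 624)
  y^3 + 13y = (−(1/48)y)(−48y^2 − 624) + (0)
Last nonzero remainder: −48y^2 − 624. Dividing through by −48 gives the monic gcd y^2 + 13.

13 + y^2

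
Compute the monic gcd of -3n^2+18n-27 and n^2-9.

n-3

Repeated division with remainder:
  -3n^2+18n-27 = (-3)(n^2-9) + (18n-54)
  n^2-9 = ((1/18)n+1/6)(18n-54) + (0)
Last nonzero remainder: 18n-54. Dividing through by 18 gives the monic gcd n-3.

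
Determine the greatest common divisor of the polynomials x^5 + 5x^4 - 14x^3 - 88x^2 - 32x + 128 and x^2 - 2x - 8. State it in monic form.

x^2 - 2x - 8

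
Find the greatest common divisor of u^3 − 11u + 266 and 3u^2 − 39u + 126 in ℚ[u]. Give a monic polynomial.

By polynomial division,
  u^3 − 11u + 266 = ((1/3)u + 13/3)(3u^2 − 39u + 126) + (116u − 280)
  3u^2 − 39u + 126 = ((3/116)u − 921/3364)(116u − 280) + (41496/841)
  116u − 280 = ((24389/10374)u − 4205/741)(41496/841) + (0)
The last nonzero remainder is the constant 41496/841, so the polynomials are coprime and gcd = 1.

1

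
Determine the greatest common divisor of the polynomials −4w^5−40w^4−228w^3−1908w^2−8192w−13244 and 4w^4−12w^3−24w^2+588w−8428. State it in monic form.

By polynomial division,
  −4w^5−40w^4−228w^3−1908w^2−8192w−13244 = (−w−13)(4w^4−12w^3−24w^2+588w−8428) + (−408w^3−1632w^2−8976w−122808)
  4w^4−12w^3−24w^2+588w−8428 = (−(1/102)w+7/102)(−408w^3−1632w^2−8976w−122808) + (0)
Last nonzero remainder: −408w^3−1632w^2−8976w−122808. Dividing through by −408 gives the monic gcd w^3+4w^2+22w+301.

w^3+4w^2+22w+301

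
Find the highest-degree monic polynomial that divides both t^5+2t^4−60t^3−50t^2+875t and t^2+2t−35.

By polynomial division,
  t^5+2t^4−60t^3−50t^2+875t = (t^3−25t)(t^2+2t−35) + (0)
The last nonzero remainder t^2+2t−35 is already monic.

t^2+2t−35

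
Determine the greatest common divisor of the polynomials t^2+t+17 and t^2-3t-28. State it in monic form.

1

Repeated division with remainder:
  t^2+t+17 = (t^2-3t-28) + (4t+45)
  t^2-3t-28 = ((1/4)t-57/16)(4t+45) + (2117/16)
  4t+45 = ((64/2117)t+720/2117)(2117/16) + (0)
The last nonzero remainder is the constant 2117/16, so the polynomials are coprime and gcd = 1.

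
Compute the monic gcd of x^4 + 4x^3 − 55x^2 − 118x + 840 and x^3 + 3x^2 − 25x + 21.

Euclidean algorithm in ℚ[x]:
  x^4 + 4x^3 − 55x^2 − 118x + 840 = (x + 1)(x^3 + 3x^2 − 25x + 21) + (−33x^2 − 114x + 819)
  x^3 + 3x^2 − 25x + 21 = (−(1/33)x + 5/363)(−33x^2 − 114x + 819) + ((168/121)x + 1176/121)
  −33x^2 − 114x + 819 = (−(1331/56)x + 4719/56)((168/121)x + 1176/121) + (0)
Last nonzero remainder: (168/121)x + 1176/121. Dividing through by 168/121 gives the monic gcd x + 7.

x + 7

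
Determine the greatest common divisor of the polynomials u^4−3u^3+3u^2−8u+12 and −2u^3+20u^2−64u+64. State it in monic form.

By polynomial division,
  u^4−3u^3+3u^2−8u+12 = (−(1/2)u−7/2)(−2u^3+20u^2−64u+64) + (41u^2−200u+236)
  −2u^3+20u^2−64u+64 = (−(2/41)u+420/1681)(41u^2−200u+236) + (−(4232/1681)u+8464/1681)
  41u^2−200u+236 = (−(68921/4232)u+99179/2116)(−(4232/1681)u+8464/1681) + (0)
Last nonzero remainder: −(4232/1681)u+8464/1681. Dividing through by −4232/1681 gives the monic gcd u−2.

u−2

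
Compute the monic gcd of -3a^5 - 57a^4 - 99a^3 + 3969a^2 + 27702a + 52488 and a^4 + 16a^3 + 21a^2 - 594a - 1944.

a^3 + 22a^2 + 153a + 324

Repeated division with remainder:
  -3a^5 - 57a^4 - 99a^3 + 3969a^2 + 27702a + 52488 = (-3a - 9)(a^4 + 16a^3 + 21a^2 - 594a - 1944) + (108a^3 + 2376a^2 + 16524a + 34992)
  a^4 + 16a^3 + 21a^2 - 594a - 1944 = ((1/108)a - 1/18)(108a^3 + 2376a^2 + 16524a + 34992) + (0)
Last nonzero remainder: 108a^3 + 2376a^2 + 16524a + 34992. Dividing through by 108 gives the monic gcd a^3 + 22a^2 + 153a + 324.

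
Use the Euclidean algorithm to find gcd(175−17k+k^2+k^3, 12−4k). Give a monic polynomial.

1

Apply the Euclidean algorithm:
  k^3+k^2−17k+175 = (−(1/4)k^2−k+5/4)(−4k+12) + (160)
  −4k+12 = (−(1/40)k+3/40)(160) + (0)
The last nonzero remainder is the constant 160, so the polynomials are coprime and gcd = 1.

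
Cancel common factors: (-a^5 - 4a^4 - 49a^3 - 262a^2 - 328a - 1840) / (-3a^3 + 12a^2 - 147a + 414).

Apply the Euclidean algorithm:
  -a^5 - 4a^4 - 49a^3 - 262a^2 - 328a - 1840 = ((1/3)a^2 + (8/3)a + 32/3)(-3a^3 + 12a^2 - 147a + 414) + (-136a^2 + 136a - 6256)
  -3a^3 + 12a^2 - 147a + 414 = ((3/136)a - 9/136)(-136a^2 + 136a - 6256) + (0)
Last nonzero remainder: -136a^2 + 136a - 6256. Dividing through by -136 gives the monic gcd a^2 - a + 46.
Cancel a^2 - a + 46 from numerator and denominator to get the reduced form.

(a^3 + 5a^2 + 8a + 40)/(3a - 9)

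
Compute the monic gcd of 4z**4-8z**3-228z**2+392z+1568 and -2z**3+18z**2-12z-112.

z**3-9z**2+6z+56

Repeated division with remainder:
  4z**4-8z**3-228z**2+392z+1568 = (-2z-14)(-2z**3+18z**2-12z-112) + (0)
Last nonzero remainder: -2z**3+18z**2-12z-112. Dividing through by -2 gives the monic gcd z**3-9z**2+6z+56.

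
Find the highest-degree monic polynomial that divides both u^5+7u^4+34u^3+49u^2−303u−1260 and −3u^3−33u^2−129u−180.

Apply the Euclidean algorithm:
  u^5+7u^4+34u^3+49u^2−303u−1260 = (−(1/3)u^2+(4/3)u−35/3)(−3u^3−33u^2−129u−180) + (−224u^2−1568u−3360)
  −3u^3−33u^2−129u−180 = ((3/224)u+3/56)(−224u^2−1568u−3360) + (0)
Last nonzero remainder: −224u^2−1568u−3360. Dividing through by −224 gives the monic gcd u^2+7u+15.

u^2+7u+15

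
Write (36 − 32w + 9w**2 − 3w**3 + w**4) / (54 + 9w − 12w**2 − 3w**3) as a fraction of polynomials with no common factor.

(18 − 7w + w**2 − w**3)/(27 + 18w + 3w**2)

By polynomial division,
  w**4 − 3w**3 + 9w**2 − 32w + 36 = (−(1/3)w + 7/3)(−3w**3 − 12w**2 + 9w + 54) + (40w**2 − 35w − 90)
  −3w**3 − 12w**2 + 9w + 54 = (−(3/40)w − 117/320)(40w**2 − 35w − 90) + (−(675/64)w + 675/32)
  40w**2 − 35w − 90 = (−(512/135)w − 64/15)(−(675/64)w + 675/32) + (0)
Last nonzero remainder: −(675/64)w + 675/32. Dividing through by −675/64 gives the monic gcd w − 2.
Cancel w − 2 from numerator and denominator to get the reduced form.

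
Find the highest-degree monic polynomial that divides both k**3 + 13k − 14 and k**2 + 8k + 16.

1

Euclidean algorithm in ℚ[k]:
  k**3 + 13k − 14 = (k − 8)(k**2 + 8k + 16) + (61k + 114)
  k**2 + 8k + 16 = ((1/61)k + 374/3721)(61k + 114) + (16900/3721)
  61k + 114 = ((226981/16900)k + 212097/8450)(16900/3721) + (0)
The last nonzero remainder is the constant 16900/3721, so the polynomials are coprime and gcd = 1.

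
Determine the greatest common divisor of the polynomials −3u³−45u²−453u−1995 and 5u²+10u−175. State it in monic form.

u+7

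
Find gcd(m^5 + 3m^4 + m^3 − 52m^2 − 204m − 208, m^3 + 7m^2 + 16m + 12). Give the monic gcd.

By polynomial division,
  m^5 + 3m^4 + m^3 − 52m^2 − 204m − 208 = (m^2 − 4m + 13)(m^3 + 7m^2 + 16m + 12) + (−91m^2 − 364m − 364)
  m^3 + 7m^2 + 16m + 12 = (−(1/91)m − 3/91)(−91m^2 − 364m − 364) + (0)
Last nonzero remainder: −91m^2 − 364m − 364. Dividing through by −91 gives the monic gcd m^2 + 4m + 4.

m^2 + 4m + 4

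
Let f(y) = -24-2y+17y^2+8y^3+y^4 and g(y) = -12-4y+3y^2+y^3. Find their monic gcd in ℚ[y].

6+5y+y^2

Apply the Euclidean algorithm:
  y^4+8y^3+17y^2-2y-24 = (y+5)(y^3+3y^2-4y-12) + (6y^2+30y+36)
  y^3+3y^2-4y-12 = ((1/6)y-1/3)(6y^2+30y+36) + (0)
Last nonzero remainder: 6y^2+30y+36. Dividing through by 6 gives the monic gcd y^2+5y+6.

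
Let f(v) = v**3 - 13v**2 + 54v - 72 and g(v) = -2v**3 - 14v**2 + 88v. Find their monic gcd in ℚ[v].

By polynomial division,
  v**3 - 13v**2 + 54v - 72 = (-1/2)(-2v**3 - 14v**2 + 88v) + (-20v**2 + 98v - 72)
  -2v**3 - 14v**2 + 88v = ((1/10)v + 119/100)(-20v**2 + 98v - 72) + (-(1071/50)v + 2142/25)
  -20v**2 + 98v - 72 = ((1000/1071)v - 100/119)(-(1071/50)v + 2142/25) + (0)
Last nonzero remainder: -(1071/50)v + 2142/25. Dividing through by -1071/50 gives the monic gcd v - 4.

v - 4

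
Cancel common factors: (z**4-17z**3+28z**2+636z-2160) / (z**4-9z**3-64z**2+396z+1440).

Repeated division with remainder:
  z**4-17z**3+28z**2+636z-2160 = (z**4-9z**3-64z**2+396z+1440) + (-8z**3+92z**2+240z-3600)
  z**4-9z**3-64z**2+396z+1440 = (-(1/8)z-5/16)(-8z**3+92z**2+240z-3600) + (-(21/4)z**2+21z+315)
  -8z**3+92z**2+240z-3600 = ((32/21)z-80/7)(-(21/4)z**2+21z+315) + (0)
Last nonzero remainder: -(21/4)z**2+21z+315. Dividing through by -21/4 gives the monic gcd z**2-4z-60.
Cancel z**2-4z-60 from numerator and denominator to get the reduced form.

(z**2-13z+36)/(z**2-5z-24)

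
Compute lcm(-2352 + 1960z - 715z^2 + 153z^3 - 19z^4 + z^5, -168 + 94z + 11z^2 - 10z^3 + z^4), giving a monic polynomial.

14112 - 14112z + 3898z^2 + 327z^3 - 448z^4 + 128z^5 - 18z^6 + z^7

Repeated division with remainder:
  z^5 - 19z^4 + 153z^3 - 715z^2 + 1960z - 2352 = (z - 9)(z^4 - 10z^3 + 11z^2 + 94z - 168) + (52z^3 - 710z^2 + 2974z - 3864)
  z^4 - 10z^3 + 11z^2 + 94z - 168 = ((1/52)z + 95/1352)(52z^3 - 710z^2 + 2974z - 3864) + ((2499/676)z^2 - (27489/676)z + 17493/169)
  52z^3 - 710z^2 + 2974z - 3864 = ((35152/2499)z - 31096/833)((2499/676)z^2 - (27489/676)z + 17493/169) + (0)
Last nonzero remainder: (2499/676)z^2 - (27489/676)z + 17493/169. Dividing through by 2499/676 gives the monic gcd z^2 - 11z + 28.
Then lcm(f, g) = f·g / gcd(f, g); expanding and making the result monic gives the answer.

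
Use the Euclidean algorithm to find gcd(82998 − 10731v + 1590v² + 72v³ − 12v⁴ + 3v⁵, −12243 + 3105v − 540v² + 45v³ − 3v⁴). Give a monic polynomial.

53 − 10v + v²

Repeated division with remainder:
  3v⁵ − 12v⁴ + 72v³ + 1590v² − 10731v + 82998 = (−v − 11)(−3v⁴ + 45v³ − 540v² + 3105v − 12243) + (27v³ − 1245v² + 11181v − 51675)
  −3v⁴ + 45v³ − 540v² + 3105v − 12243 = (−(1/9)v − 280/81)(27v³ − 1245v² + 11181v − 51675) + (−(97237/27)v² + (972370/27)v − 5153561/27)
  27v³ − 1245v² + 11181v − 51675 = (−(729/97237)v + 26325/97237)(−(97237/27)v² + (972370/27)v − 5153561/27) + (0)
Last nonzero remainder: −(97237/27)v² + (972370/27)v − 5153561/27. Dividing through by −97237/27 gives the monic gcd v² − 10v + 53.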